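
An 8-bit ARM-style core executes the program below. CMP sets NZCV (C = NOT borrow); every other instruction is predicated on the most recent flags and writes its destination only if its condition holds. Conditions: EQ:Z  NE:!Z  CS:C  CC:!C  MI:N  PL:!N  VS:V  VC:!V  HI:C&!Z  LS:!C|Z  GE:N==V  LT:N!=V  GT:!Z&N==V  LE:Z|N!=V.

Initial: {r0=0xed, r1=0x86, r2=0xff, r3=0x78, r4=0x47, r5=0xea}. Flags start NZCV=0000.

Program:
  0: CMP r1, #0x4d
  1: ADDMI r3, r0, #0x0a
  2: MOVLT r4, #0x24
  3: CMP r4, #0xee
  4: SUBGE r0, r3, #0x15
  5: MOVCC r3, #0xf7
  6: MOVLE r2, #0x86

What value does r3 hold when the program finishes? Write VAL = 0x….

VAL = 0xf7

[0] flags=0011 → (cmp)
[1] flags=0011 MI?F → skip
[2] flags=0011 LT?T → r4=0x24
[3] flags=0000 → (cmp)
[4] flags=0000 GE?T → r0=0x63
[5] flags=0000 CC?T → r3=0xf7
[6] flags=0000 LE?F → skip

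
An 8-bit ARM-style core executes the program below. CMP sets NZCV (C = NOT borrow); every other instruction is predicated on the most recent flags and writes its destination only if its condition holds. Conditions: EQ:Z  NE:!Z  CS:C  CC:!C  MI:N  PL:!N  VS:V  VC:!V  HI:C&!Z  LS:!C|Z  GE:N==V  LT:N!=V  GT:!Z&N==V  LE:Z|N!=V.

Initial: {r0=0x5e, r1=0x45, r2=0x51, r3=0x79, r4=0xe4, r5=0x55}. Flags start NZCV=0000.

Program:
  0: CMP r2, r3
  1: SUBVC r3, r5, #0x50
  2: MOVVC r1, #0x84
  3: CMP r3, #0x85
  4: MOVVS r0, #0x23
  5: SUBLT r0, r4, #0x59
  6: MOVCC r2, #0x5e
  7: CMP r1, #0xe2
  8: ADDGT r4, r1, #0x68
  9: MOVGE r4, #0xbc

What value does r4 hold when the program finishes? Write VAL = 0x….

VAL = 0xe4

[0] flags=1000 → (cmp)
[1] flags=1000 VC?T → r3=0x05
[2] flags=1000 VC?T → r1=0x84
[3] flags=1001 → (cmp)
[4] flags=1001 VS?T → r0=0x23
[5] flags=1001 LT?F → skip
[6] flags=1001 CC?T → r2=0x5e
[7] flags=1000 → (cmp)
[8] flags=1000 GT?F → skip
[9] flags=1000 GE?F → skip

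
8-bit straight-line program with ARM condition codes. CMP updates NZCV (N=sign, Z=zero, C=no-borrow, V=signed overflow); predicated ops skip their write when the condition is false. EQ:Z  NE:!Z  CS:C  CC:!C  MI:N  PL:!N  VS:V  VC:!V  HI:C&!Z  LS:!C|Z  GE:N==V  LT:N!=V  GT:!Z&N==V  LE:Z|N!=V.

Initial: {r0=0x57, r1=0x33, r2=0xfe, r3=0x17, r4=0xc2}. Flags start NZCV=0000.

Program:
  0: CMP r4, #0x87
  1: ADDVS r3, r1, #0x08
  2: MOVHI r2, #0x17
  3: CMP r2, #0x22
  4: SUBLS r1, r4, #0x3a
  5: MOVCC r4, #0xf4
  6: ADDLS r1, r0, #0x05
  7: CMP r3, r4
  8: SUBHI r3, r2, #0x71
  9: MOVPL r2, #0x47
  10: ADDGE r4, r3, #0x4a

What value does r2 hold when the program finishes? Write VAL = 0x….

VAL = 0x47

0: ✓ CMP  NZCV=0010
1: · ADDVS
2: ✓ MOVHI  r2←0x17
3: ✓ CMP  NZCV=1000
4: ✓ SUBLS  r1←0x88
5: ✓ MOVCC  r4←0xf4
6: ✓ ADDLS  r1←0x5c
7: ✓ CMP  NZCV=0000
8: · SUBHI
9: ✓ MOVPL  r2←0x47
10: ✓ ADDGE  r4←0x61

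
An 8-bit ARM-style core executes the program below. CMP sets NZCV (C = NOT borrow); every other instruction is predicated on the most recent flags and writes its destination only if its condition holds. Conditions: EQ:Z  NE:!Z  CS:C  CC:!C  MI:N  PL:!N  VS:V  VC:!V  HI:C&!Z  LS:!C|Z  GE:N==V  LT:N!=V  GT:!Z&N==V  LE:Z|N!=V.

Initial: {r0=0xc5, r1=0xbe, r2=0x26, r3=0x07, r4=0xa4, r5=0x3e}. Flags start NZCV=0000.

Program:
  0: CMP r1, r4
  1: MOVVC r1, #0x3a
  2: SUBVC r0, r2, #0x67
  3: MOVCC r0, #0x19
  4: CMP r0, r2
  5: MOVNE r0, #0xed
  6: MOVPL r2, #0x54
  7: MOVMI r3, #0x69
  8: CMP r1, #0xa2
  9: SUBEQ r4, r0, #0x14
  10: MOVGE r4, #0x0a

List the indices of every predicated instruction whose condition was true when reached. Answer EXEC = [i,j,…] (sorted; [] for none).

EXEC = [1,2,5,7,10]

[0] flags=0010 → (cmp)
[1] flags=0010 VC?T → r1=0x3a
[2] flags=0010 VC?T → r0=0xbf
[3] flags=0010 CC?F → skip
[4] flags=1010 → (cmp)
[5] flags=1010 NE?T → r0=0xed
[6] flags=1010 PL?F → skip
[7] flags=1010 MI?T → r3=0x69
[8] flags=1001 → (cmp)
[9] flags=1001 EQ?F → skip
[10] flags=1001 GE?T → r4=0x0a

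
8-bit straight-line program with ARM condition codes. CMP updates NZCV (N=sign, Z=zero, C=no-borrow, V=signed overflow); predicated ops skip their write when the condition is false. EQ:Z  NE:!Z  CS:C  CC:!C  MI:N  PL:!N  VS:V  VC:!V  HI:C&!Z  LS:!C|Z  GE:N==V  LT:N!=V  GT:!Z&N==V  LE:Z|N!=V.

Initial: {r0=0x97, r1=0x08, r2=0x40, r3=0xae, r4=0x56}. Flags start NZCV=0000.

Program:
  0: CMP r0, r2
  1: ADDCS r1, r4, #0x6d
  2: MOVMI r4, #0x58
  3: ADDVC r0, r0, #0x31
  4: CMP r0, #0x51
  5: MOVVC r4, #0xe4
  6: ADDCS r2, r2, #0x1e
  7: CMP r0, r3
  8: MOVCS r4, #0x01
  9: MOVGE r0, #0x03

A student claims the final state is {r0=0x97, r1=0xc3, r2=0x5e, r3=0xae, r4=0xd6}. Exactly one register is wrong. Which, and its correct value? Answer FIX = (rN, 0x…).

FIX = (r4, 0x56)

0: ✓ CMP  NZCV=0011
1: ✓ ADDCS  r1←0xc3
2: · MOVMI
3: · ADDVC
4: ✓ CMP  NZCV=0011
5: · MOVVC
6: ✓ ADDCS  r2←0x5e
7: ✓ CMP  NZCV=1000
8: · MOVCS
9: · MOVGE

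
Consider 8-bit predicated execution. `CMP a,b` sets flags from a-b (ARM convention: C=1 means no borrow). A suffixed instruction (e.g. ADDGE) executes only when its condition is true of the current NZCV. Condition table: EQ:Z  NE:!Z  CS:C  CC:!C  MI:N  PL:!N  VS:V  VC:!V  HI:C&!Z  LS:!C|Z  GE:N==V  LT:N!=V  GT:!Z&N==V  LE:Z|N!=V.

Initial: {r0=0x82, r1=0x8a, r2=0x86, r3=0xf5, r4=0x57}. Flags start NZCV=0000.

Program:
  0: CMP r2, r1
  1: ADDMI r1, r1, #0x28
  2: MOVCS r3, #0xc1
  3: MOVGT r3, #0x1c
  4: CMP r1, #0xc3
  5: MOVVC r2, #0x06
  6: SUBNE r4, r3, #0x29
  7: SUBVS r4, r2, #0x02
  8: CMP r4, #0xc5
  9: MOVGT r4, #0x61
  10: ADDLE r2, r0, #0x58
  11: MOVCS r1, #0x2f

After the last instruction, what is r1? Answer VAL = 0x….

[0] flags=1000 → (cmp)
[1] flags=1000 MI?T → r1=0xb2
[2] flags=1000 CS?F → skip
[3] flags=1000 GT?F → skip
[4] flags=1000 → (cmp)
[5] flags=1000 VC?T → r2=0x06
[6] flags=1000 NE?T → r4=0xcc
[7] flags=1000 VS?F → skip
[8] flags=0010 → (cmp)
[9] flags=0010 GT?T → r4=0x61
[10] flags=0010 LE?F → skip
[11] flags=0010 CS?T → r1=0x2f

VAL = 0x2f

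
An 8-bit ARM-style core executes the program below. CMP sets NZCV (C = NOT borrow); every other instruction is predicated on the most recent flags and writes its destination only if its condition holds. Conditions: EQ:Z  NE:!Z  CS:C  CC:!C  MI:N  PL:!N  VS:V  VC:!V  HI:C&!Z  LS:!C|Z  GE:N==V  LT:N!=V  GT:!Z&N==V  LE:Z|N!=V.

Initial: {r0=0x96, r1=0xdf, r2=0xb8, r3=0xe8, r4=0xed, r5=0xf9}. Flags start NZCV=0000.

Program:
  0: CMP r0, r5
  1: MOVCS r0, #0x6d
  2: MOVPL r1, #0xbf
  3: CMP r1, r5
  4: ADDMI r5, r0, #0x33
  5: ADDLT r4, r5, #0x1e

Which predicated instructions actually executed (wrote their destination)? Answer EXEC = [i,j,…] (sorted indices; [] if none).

EXEC = [4,5]

0: ✓ CMP  NZCV=1000
1: · MOVCS
2: · MOVPL
3: ✓ CMP  NZCV=1000
4: ✓ ADDMI  r5←0xc9
5: ✓ ADDLT  r4←0xe7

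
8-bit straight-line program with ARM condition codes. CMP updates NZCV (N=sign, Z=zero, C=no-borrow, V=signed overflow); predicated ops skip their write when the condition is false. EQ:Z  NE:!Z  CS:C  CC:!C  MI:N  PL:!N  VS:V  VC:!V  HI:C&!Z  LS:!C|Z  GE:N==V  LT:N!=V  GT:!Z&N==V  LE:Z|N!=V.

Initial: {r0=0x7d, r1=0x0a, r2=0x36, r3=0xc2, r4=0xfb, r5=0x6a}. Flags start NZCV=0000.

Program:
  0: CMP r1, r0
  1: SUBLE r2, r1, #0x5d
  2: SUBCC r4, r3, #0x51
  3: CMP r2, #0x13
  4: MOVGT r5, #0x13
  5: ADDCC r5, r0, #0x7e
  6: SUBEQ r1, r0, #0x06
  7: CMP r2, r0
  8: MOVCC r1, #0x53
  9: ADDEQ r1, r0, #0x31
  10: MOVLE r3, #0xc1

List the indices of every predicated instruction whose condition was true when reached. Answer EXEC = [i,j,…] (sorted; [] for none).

0: ✓ CMP  NZCV=1000
1: ✓ SUBLE  r2←0xad
2: ✓ SUBCC  r4←0x71
3: ✓ CMP  NZCV=1010
4: · MOVGT
5: · ADDCC
6: · SUBEQ
7: ✓ CMP  NZCV=0011
8: · MOVCC
9: · ADDEQ
10: ✓ MOVLE  r3←0xc1

EXEC = [1,2,10]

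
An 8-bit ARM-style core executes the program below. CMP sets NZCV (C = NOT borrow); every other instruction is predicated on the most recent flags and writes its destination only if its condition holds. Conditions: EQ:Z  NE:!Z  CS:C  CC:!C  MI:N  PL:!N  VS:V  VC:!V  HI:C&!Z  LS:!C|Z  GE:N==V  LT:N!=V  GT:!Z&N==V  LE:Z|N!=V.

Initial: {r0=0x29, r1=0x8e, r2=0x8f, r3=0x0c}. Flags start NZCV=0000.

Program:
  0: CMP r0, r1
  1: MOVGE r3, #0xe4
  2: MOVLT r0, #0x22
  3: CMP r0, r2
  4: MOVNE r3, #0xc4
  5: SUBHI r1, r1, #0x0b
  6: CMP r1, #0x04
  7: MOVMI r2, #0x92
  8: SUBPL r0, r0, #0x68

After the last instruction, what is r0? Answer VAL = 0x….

VAL = 0x29

[0] flags=1001 → (cmp)
[1] flags=1001 GE?T → r3=0xe4
[2] flags=1001 LT?F → skip
[3] flags=1001 → (cmp)
[4] flags=1001 NE?T → r3=0xc4
[5] flags=1001 HI?F → skip
[6] flags=1010 → (cmp)
[7] flags=1010 MI?T → r2=0x92
[8] flags=1010 PL?F → skip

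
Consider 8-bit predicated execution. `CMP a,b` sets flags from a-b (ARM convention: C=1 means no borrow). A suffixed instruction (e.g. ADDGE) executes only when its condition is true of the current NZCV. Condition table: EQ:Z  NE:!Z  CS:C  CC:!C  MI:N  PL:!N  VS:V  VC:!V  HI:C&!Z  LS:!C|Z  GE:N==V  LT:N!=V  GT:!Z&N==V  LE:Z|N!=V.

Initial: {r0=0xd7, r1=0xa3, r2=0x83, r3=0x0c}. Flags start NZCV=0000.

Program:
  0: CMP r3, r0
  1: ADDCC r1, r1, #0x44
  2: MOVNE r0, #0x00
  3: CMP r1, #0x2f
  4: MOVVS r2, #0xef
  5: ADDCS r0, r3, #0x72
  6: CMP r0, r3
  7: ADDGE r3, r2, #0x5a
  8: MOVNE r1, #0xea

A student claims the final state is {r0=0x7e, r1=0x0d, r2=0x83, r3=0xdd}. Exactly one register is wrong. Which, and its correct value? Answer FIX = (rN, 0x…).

0: ✓ CMP  NZCV=0000
1: ✓ ADDCC  r1←0xe7
2: ✓ MOVNE  r0←0x00
3: ✓ CMP  NZCV=1010
4: · MOVVS
5: ✓ ADDCS  r0←0x7e
6: ✓ CMP  NZCV=0010
7: ✓ ADDGE  r3←0xdd
8: ✓ MOVNE  r1←0xea

FIX = (r1, 0xea)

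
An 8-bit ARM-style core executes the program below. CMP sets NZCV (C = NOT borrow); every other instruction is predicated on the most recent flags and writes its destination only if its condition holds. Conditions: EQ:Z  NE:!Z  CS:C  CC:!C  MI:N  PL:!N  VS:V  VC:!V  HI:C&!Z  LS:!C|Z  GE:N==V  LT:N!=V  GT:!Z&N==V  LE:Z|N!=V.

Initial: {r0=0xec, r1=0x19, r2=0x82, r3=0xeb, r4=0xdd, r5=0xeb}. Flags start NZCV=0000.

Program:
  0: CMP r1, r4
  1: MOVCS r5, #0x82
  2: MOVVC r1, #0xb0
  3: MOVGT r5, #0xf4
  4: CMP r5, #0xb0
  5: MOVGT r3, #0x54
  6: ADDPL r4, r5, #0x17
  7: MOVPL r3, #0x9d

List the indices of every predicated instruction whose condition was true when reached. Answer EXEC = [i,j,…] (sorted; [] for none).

[0] flags=0000 → (cmp)
[1] flags=0000 CS?F → skip
[2] flags=0000 VC?T → r1=0xb0
[3] flags=0000 GT?T → r5=0xf4
[4] flags=0010 → (cmp)
[5] flags=0010 GT?T → r3=0x54
[6] flags=0010 PL?T → r4=0x0b
[7] flags=0010 PL?T → r3=0x9d

EXEC = [2,3,5,6,7]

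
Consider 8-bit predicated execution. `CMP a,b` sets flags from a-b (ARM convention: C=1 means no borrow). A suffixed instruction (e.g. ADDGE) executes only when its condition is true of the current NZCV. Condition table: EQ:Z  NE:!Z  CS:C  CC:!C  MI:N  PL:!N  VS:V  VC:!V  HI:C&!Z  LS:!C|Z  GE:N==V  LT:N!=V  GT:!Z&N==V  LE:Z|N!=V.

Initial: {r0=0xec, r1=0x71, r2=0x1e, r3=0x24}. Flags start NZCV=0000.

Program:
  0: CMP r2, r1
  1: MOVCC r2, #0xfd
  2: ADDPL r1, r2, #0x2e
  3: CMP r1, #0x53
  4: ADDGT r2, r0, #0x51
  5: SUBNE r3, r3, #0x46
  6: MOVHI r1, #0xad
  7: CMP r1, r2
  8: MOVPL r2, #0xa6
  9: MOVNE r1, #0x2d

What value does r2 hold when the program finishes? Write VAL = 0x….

VAL = 0xa6

[0] flags=1000 → (cmp)
[1] flags=1000 CC?T → r2=0xfd
[2] flags=1000 PL?F → skip
[3] flags=0010 → (cmp)
[4] flags=0010 GT?T → r2=0x3d
[5] flags=0010 NE?T → r3=0xde
[6] flags=0010 HI?T → r1=0xad
[7] flags=0011 → (cmp)
[8] flags=0011 PL?T → r2=0xa6
[9] flags=0011 NE?T → r1=0x2d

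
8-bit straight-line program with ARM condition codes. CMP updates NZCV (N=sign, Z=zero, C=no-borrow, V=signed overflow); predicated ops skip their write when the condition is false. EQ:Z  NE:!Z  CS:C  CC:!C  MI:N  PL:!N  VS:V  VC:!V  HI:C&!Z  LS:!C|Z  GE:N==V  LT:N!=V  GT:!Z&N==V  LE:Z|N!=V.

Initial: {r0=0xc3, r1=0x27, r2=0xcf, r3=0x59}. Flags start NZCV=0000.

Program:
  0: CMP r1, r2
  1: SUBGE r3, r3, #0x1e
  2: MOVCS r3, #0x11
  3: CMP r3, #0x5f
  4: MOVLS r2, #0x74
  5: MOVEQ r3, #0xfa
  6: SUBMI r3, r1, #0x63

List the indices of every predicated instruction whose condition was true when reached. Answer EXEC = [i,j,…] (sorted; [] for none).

EXEC = [1,4,6]

[0] flags=0000 → (cmp)
[1] flags=0000 GE?T → r3=0x3b
[2] flags=0000 CS?F → skip
[3] flags=1000 → (cmp)
[4] flags=1000 LS?T → r2=0x74
[5] flags=1000 EQ?F → skip
[6] flags=1000 MI?T → r3=0xc4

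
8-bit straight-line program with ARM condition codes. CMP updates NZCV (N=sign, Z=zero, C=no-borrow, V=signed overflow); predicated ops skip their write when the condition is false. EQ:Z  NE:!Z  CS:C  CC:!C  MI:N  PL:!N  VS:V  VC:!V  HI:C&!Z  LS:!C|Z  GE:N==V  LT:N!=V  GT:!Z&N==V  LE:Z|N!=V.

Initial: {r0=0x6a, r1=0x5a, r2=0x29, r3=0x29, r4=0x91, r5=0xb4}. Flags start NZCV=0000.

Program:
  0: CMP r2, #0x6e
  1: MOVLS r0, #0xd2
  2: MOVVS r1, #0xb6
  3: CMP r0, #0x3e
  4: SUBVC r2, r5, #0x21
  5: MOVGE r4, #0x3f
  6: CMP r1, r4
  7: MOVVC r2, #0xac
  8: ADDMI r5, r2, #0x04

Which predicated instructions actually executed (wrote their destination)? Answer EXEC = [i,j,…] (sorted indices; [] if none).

EXEC = [1,4,8]

[0] flags=1000 → (cmp)
[1] flags=1000 LS?T → r0=0xd2
[2] flags=1000 VS?F → skip
[3] flags=1010 → (cmp)
[4] flags=1010 VC?T → r2=0x93
[5] flags=1010 GE?F → skip
[6] flags=1001 → (cmp)
[7] flags=1001 VC?F → skip
[8] flags=1001 MI?T → r5=0x97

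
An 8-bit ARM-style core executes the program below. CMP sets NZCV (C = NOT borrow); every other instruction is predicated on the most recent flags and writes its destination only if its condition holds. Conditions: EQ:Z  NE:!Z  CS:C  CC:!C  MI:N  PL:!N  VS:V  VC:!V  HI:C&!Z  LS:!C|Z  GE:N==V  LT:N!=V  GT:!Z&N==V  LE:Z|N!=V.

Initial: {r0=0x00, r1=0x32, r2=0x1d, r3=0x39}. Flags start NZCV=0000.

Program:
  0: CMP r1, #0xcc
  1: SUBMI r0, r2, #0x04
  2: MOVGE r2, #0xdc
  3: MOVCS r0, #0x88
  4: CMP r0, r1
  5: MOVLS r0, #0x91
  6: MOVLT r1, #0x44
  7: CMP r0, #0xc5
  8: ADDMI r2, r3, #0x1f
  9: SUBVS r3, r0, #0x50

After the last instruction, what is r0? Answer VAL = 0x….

0: ✓ CMP  NZCV=0000
1: · SUBMI
2: ✓ MOVGE  r2←0xdc
3: · MOVCS
4: ✓ CMP  NZCV=1000
5: ✓ MOVLS  r0←0x91
6: ✓ MOVLT  r1←0x44
7: ✓ CMP  NZCV=1000
8: ✓ ADDMI  r2←0x58
9: · SUBVS

VAL = 0x91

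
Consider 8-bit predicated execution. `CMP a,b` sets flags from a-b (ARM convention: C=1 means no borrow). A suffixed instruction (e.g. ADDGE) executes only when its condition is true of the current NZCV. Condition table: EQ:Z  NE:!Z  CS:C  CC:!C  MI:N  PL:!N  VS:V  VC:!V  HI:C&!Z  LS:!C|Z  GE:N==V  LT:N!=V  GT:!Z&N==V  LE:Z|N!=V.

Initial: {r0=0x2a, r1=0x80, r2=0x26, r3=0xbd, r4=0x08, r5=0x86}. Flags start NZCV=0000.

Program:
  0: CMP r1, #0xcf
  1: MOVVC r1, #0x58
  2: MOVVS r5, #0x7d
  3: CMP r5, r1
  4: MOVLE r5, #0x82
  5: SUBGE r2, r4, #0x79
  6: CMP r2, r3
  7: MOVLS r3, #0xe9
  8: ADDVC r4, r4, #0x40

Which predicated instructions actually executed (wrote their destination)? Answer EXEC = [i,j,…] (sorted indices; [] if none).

[0] flags=1000 → (cmp)
[1] flags=1000 VC?T → r1=0x58
[2] flags=1000 VS?F → skip
[3] flags=0011 → (cmp)
[4] flags=0011 LE?T → r5=0x82
[5] flags=0011 GE?F → skip
[6] flags=0000 → (cmp)
[7] flags=0000 LS?T → r3=0xe9
[8] flags=0000 VC?T → r4=0x48

EXEC = [1,4,7,8]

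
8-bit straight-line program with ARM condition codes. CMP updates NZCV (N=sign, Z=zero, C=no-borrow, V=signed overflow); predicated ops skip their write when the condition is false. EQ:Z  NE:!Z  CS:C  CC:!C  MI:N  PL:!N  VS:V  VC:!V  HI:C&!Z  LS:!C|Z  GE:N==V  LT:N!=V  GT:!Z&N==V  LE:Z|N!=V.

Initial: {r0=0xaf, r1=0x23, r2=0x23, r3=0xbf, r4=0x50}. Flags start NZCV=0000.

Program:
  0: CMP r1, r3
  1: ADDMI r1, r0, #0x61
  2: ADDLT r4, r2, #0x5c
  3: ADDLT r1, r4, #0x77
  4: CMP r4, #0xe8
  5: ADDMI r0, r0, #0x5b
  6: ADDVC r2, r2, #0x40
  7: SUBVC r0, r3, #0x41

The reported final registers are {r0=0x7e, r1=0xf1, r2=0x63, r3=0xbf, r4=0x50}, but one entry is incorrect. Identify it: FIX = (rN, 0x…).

[0] flags=0000 → (cmp)
[1] flags=0000 MI?F → skip
[2] flags=0000 LT?F → skip
[3] flags=0000 LT?F → skip
[4] flags=0000 → (cmp)
[5] flags=0000 MI?F → skip
[6] flags=0000 VC?T → r2=0x63
[7] flags=0000 VC?T → r0=0x7e

FIX = (r1, 0x23)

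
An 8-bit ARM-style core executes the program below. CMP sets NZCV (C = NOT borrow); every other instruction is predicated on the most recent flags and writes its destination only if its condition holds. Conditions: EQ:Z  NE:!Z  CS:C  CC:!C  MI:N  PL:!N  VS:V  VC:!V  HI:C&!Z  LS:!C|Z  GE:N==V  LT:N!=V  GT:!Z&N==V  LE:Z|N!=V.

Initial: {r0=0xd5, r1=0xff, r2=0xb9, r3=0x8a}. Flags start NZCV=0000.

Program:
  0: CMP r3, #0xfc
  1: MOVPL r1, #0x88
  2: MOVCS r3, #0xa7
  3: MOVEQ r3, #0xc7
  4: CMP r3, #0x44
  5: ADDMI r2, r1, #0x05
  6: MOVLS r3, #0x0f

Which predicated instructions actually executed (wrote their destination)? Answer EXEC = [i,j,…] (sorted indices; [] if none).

EXEC = []

[0] flags=1000 → (cmp)
[1] flags=1000 PL?F → skip
[2] flags=1000 CS?F → skip
[3] flags=1000 EQ?F → skip
[4] flags=0011 → (cmp)
[5] flags=0011 MI?F → skip
[6] flags=0011 LS?F → skip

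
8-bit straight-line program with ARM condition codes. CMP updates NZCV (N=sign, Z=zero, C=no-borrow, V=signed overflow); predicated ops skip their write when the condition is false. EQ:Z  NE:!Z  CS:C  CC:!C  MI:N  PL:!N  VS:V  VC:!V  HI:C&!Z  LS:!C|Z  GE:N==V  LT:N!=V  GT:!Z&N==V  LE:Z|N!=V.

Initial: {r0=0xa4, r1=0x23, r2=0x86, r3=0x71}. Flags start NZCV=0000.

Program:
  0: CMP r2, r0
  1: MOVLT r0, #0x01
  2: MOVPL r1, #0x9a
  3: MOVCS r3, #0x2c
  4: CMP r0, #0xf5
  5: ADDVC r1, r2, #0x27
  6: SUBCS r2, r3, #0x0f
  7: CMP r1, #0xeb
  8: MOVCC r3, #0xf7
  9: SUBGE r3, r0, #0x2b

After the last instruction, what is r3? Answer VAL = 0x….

[0] flags=1000 → (cmp)
[1] flags=1000 LT?T → r0=0x01
[2] flags=1000 PL?F → skip
[3] flags=1000 CS?F → skip
[4] flags=0000 → (cmp)
[5] flags=0000 VC?T → r1=0xad
[6] flags=0000 CS?F → skip
[7] flags=1000 → (cmp)
[8] flags=1000 CC?T → r3=0xf7
[9] flags=1000 GE?F → skip

VAL = 0xf7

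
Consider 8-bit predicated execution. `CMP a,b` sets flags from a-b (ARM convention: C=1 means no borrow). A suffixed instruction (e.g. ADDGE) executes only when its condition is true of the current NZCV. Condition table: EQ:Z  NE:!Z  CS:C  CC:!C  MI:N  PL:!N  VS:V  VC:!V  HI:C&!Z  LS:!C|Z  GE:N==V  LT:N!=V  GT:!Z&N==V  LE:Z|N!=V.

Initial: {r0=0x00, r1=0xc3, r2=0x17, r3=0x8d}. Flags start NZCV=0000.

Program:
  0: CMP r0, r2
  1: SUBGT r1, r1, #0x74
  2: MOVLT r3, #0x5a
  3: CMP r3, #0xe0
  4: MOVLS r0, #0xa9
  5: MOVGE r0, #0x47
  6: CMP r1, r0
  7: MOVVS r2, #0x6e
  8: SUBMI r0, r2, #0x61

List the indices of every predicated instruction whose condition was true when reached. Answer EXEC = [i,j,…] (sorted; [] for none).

EXEC = [2,4,5,7]

[0] flags=1000 → (cmp)
[1] flags=1000 GT?F → skip
[2] flags=1000 LT?T → r3=0x5a
[3] flags=0000 → (cmp)
[4] flags=0000 LS?T → r0=0xa9
[5] flags=0000 GE?T → r0=0x47
[6] flags=0011 → (cmp)
[7] flags=0011 VS?T → r2=0x6e
[8] flags=0011 MI?F → skip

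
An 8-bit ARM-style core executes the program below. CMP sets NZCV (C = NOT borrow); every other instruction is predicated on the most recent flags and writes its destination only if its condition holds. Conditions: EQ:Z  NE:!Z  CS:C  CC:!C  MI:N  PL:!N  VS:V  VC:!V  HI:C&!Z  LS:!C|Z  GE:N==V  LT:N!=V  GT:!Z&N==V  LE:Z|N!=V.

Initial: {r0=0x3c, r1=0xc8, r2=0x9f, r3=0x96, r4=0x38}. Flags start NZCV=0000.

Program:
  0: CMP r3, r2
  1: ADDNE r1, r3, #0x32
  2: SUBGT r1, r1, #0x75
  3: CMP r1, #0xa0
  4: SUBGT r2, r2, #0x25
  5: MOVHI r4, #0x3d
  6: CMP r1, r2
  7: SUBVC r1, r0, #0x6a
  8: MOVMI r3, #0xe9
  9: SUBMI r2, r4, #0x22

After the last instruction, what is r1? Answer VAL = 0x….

VAL = 0xc8

0: ✓ CMP  NZCV=1000
1: ✓ ADDNE  r1←0xc8
2: · SUBGT
3: ✓ CMP  NZCV=0010
4: ✓ SUBGT  r2←0x7a
5: ✓ MOVHI  r4←0x3d
6: ✓ CMP  NZCV=0011
7: · SUBVC
8: · MOVMI
9: · SUBMI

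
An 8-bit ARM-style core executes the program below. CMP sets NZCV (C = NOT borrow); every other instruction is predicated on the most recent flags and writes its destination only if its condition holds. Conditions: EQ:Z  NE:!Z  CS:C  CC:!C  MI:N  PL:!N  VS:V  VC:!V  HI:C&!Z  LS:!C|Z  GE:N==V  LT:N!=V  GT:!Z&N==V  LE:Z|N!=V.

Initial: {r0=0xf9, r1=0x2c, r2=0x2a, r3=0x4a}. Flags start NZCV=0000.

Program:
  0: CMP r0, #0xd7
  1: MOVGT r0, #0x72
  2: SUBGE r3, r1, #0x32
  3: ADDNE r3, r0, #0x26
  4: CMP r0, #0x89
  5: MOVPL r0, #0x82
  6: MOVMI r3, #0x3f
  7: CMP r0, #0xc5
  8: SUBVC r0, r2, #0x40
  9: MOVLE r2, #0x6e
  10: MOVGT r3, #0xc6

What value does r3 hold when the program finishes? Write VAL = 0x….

0: ✓ CMP  NZCV=0010
1: ✓ MOVGT  r0←0x72
2: ✓ SUBGE  r3←0xfa
3: ✓ ADDNE  r3←0x98
4: ✓ CMP  NZCV=1001
5: · MOVPL
6: ✓ MOVMI  r3←0x3f
7: ✓ CMP  NZCV=1001
8: · SUBVC
9: · MOVLE
10: ✓ MOVGT  r3←0xc6

VAL = 0xc6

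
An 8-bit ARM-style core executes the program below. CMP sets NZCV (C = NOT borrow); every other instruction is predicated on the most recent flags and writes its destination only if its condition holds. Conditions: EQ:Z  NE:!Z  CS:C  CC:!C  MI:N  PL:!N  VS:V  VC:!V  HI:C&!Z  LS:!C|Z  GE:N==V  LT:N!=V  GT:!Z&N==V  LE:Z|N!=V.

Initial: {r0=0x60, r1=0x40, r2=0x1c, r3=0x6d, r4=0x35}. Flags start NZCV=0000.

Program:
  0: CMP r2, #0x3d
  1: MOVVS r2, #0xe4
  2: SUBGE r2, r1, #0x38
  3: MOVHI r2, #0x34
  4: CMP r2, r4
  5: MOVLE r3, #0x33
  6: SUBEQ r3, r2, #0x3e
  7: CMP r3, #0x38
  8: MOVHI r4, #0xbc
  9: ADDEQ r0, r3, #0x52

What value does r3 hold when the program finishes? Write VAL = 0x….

VAL = 0x33

[0] flags=1000 → (cmp)
[1] flags=1000 VS?F → skip
[2] flags=1000 GE?F → skip
[3] flags=1000 HI?F → skip
[4] flags=1000 → (cmp)
[5] flags=1000 LE?T → r3=0x33
[6] flags=1000 EQ?F → skip
[7] flags=1000 → (cmp)
[8] flags=1000 HI?F → skip
[9] flags=1000 EQ?F → skip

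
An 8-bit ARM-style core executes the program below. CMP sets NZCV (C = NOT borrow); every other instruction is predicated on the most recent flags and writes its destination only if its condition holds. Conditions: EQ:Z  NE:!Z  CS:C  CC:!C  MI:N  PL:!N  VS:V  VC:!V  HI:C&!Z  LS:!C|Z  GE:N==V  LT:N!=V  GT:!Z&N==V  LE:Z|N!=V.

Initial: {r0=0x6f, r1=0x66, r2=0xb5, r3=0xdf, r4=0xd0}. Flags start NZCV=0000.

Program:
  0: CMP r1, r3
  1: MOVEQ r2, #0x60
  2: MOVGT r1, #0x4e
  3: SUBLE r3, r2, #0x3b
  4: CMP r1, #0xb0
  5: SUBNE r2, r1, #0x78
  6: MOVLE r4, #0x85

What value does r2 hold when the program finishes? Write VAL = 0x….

0: ✓ CMP  NZCV=1001
1: · MOVEQ
2: ✓ MOVGT  r1←0x4e
3: · SUBLE
4: ✓ CMP  NZCV=1001
5: ✓ SUBNE  r2←0xd6
6: · MOVLE

VAL = 0xd6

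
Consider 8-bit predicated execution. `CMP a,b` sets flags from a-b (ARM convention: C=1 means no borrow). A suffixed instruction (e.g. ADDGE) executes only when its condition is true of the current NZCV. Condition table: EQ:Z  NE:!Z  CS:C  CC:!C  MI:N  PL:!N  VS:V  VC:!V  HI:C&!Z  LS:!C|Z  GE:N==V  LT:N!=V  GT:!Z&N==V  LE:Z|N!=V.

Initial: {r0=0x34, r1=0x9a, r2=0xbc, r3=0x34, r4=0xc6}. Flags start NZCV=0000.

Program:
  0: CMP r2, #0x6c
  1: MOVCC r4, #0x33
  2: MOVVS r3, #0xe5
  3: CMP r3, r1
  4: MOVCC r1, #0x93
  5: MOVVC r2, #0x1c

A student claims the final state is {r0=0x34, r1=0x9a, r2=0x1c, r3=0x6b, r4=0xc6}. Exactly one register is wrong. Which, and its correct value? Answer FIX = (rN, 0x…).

0: ✓ CMP  NZCV=0011
1: · MOVCC
2: ✓ MOVVS  r3←0xe5
3: ✓ CMP  NZCV=0010
4: · MOVCC
5: ✓ MOVVC  r2←0x1c

FIX = (r3, 0xe5)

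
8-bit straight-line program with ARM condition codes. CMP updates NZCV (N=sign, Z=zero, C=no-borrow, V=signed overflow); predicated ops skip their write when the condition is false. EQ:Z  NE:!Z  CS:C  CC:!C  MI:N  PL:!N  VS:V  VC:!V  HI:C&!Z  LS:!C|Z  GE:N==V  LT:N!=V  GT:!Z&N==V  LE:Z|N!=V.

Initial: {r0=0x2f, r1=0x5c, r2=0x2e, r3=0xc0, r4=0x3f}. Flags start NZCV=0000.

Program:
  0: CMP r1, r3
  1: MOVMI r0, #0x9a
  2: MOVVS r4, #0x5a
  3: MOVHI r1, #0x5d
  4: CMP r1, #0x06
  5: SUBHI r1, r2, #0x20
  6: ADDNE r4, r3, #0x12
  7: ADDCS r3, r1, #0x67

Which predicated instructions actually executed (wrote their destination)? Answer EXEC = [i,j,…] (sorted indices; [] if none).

0: ✓ CMP  NZCV=1001
1: ✓ MOVMI  r0←0x9a
2: ✓ MOVVS  r4←0x5a
3: · MOVHI
4: ✓ CMP  NZCV=0010
5: ✓ SUBHI  r1←0x0e
6: ✓ ADDNE  r4←0xd2
7: ✓ ADDCS  r3←0x75

EXEC = [1,2,5,6,7]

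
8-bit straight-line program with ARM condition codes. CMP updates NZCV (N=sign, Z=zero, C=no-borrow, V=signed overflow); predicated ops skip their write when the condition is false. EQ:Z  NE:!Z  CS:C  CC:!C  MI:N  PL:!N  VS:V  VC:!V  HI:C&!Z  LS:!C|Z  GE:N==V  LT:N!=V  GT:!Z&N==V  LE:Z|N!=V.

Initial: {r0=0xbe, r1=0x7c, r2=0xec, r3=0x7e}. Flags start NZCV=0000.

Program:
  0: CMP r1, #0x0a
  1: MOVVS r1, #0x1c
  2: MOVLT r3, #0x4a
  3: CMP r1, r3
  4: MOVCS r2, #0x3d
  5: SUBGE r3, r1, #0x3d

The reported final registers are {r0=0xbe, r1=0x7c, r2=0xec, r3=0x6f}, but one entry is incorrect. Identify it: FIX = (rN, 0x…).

0: ✓ CMP  NZCV=0010
1: · MOVVS
2: · MOVLT
3: ✓ CMP  NZCV=1000
4: · MOVCS
5: · SUBGE

FIX = (r3, 0x7e)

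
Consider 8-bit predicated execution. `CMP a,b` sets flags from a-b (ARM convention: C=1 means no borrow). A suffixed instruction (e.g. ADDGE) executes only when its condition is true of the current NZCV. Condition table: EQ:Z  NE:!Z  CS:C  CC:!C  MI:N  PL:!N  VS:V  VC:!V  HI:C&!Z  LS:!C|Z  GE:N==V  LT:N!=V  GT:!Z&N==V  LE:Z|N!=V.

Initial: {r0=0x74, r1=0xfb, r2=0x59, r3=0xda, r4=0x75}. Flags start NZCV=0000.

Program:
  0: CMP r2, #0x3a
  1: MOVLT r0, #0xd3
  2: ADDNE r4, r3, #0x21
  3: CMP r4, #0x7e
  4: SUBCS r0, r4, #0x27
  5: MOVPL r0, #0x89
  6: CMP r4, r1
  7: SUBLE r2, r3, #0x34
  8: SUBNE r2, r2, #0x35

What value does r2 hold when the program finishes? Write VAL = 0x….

0: ✓ CMP  NZCV=0010
1: · MOVLT
2: ✓ ADDNE  r4←0xfb
3: ✓ CMP  NZCV=0011
4: ✓ SUBCS  r0←0xd4
5: ✓ MOVPL  r0←0x89
6: ✓ CMP  NZCV=0110
7: ✓ SUBLE  r2←0xa6
8: · SUBNE

VAL = 0xa6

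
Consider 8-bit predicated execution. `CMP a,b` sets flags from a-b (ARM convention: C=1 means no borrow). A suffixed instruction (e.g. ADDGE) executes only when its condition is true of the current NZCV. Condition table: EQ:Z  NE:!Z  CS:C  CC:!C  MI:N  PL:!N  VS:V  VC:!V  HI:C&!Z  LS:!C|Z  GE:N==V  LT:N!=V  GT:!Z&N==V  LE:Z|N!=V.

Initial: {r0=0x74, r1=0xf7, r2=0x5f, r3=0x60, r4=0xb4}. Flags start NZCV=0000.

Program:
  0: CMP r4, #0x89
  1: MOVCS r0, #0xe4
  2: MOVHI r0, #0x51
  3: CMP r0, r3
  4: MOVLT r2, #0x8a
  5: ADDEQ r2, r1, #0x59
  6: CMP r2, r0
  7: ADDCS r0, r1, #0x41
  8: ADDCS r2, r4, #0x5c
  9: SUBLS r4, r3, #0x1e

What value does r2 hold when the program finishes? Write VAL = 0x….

VAL = 0x10

[0] flags=0010 → (cmp)
[1] flags=0010 CS?T → r0=0xe4
[2] flags=0010 HI?T → r0=0x51
[3] flags=1000 → (cmp)
[4] flags=1000 LT?T → r2=0x8a
[5] flags=1000 EQ?F → skip
[6] flags=0011 → (cmp)
[7] flags=0011 CS?T → r0=0x38
[8] flags=0011 CS?T → r2=0x10
[9] flags=0011 LS?F → skip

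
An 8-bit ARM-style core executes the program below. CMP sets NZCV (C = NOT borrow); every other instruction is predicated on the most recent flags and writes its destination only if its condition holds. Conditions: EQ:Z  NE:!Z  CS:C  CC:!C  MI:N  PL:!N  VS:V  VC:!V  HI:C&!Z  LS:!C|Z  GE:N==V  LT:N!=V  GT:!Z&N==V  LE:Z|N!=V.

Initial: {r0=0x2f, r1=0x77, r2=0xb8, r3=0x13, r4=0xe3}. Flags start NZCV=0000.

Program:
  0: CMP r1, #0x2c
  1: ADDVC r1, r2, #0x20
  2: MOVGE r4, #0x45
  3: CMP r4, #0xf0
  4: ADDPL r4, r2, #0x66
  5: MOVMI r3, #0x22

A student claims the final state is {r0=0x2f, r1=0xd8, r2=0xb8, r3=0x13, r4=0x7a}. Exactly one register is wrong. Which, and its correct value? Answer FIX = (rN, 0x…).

FIX = (r4, 0x1e)

[0] flags=0010 → (cmp)
[1] flags=0010 VC?T → r1=0xd8
[2] flags=0010 GE?T → r4=0x45
[3] flags=0000 → (cmp)
[4] flags=0000 PL?T → r4=0x1e
[5] flags=0000 MI?F → skip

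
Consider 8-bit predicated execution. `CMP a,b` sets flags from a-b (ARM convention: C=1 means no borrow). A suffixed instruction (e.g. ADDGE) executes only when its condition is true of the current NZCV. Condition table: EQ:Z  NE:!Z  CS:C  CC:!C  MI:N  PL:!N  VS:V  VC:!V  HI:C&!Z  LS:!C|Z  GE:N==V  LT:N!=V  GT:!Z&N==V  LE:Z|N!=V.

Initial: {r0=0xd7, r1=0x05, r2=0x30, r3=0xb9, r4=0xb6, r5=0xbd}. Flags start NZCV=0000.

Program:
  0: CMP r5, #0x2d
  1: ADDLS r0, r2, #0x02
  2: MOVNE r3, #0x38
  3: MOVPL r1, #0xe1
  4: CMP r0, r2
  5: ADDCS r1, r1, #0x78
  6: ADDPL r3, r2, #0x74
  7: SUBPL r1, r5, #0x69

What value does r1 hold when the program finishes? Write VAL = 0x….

VAL = 0x7d

0: ✓ CMP  NZCV=1010
1: · ADDLS
2: ✓ MOVNE  r3←0x38
3: · MOVPL
4: ✓ CMP  NZCV=1010
5: ✓ ADDCS  r1←0x7d
6: · ADDPL
7: · SUBPL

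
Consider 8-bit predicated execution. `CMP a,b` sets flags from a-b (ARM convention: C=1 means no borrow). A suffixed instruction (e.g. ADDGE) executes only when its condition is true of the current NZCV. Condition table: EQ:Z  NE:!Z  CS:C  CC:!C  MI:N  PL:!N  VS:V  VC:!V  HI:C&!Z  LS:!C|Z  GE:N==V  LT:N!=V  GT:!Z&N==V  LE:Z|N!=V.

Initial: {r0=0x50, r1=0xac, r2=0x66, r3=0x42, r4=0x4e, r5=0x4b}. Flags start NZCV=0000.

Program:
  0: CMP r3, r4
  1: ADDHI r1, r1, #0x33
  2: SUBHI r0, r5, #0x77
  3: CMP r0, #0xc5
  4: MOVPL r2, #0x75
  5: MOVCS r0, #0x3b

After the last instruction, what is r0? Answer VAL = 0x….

VAL = 0x50

[0] flags=1000 → (cmp)
[1] flags=1000 HI?F → skip
[2] flags=1000 HI?F → skip
[3] flags=1001 → (cmp)
[4] flags=1001 PL?F → skip
[5] flags=1001 CS?F → skip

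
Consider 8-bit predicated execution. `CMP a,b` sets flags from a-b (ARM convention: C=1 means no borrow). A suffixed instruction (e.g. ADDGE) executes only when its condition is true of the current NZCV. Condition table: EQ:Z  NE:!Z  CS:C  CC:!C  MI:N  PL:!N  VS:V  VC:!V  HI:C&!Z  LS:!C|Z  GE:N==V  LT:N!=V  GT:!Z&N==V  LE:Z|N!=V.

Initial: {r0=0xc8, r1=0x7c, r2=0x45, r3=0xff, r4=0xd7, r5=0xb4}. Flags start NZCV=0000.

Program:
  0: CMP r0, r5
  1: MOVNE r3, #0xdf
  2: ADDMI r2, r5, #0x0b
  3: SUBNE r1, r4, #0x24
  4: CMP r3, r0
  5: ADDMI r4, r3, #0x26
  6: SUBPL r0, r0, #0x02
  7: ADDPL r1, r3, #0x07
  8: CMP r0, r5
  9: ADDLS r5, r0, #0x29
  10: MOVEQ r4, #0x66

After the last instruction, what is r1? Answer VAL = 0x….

VAL = 0xe6

0: ✓ CMP  NZCV=0010
1: ✓ MOVNE  r3←0xdf
2: · ADDMI
3: ✓ SUBNE  r1←0xb3
4: ✓ CMP  NZCV=0010
5: · ADDMI
6: ✓ SUBPL  r0←0xc6
7: ✓ ADDPL  r1←0xe6
8: ✓ CMP  NZCV=0010
9: · ADDLS
10: · MOVEQ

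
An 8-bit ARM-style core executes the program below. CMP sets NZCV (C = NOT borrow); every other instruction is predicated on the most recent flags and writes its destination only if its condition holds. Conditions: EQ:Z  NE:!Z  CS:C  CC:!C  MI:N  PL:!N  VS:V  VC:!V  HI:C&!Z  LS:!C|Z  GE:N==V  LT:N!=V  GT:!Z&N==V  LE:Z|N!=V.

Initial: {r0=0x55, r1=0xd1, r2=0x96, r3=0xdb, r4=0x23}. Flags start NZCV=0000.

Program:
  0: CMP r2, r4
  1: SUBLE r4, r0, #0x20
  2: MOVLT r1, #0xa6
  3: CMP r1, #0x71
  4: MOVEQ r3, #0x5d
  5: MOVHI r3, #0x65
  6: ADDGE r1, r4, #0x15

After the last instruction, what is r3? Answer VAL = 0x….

VAL = 0x65

[0] flags=0011 → (cmp)
[1] flags=0011 LE?T → r4=0x35
[2] flags=0011 LT?T → r1=0xa6
[3] flags=0011 → (cmp)
[4] flags=0011 EQ?F → skip
[5] flags=0011 HI?T → r3=0x65
[6] flags=0011 GE?F → skip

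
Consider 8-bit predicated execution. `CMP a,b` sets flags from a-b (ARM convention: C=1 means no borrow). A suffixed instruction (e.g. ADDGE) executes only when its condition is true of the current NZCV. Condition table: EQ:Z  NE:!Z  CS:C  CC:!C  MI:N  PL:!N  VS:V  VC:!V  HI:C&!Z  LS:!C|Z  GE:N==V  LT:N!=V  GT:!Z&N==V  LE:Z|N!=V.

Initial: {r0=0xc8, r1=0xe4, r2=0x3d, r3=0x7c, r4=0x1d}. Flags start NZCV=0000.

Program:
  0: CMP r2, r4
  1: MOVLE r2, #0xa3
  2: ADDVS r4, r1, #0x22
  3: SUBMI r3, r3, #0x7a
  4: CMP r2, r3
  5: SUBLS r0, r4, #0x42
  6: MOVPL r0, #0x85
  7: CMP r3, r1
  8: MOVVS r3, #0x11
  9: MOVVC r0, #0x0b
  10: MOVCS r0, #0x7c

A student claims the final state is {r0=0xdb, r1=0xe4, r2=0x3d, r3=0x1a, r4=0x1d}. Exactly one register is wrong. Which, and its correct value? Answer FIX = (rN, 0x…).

[0] flags=0010 → (cmp)
[1] flags=0010 LE?F → skip
[2] flags=0010 VS?F → skip
[3] flags=0010 MI?F → skip
[4] flags=1000 → (cmp)
[5] flags=1000 LS?T → r0=0xdb
[6] flags=1000 PL?F → skip
[7] flags=1001 → (cmp)
[8] flags=1001 VS?T → r3=0x11
[9] flags=1001 VC?F → skip
[10] flags=1001 CS?F → skip

FIX = (r3, 0x11)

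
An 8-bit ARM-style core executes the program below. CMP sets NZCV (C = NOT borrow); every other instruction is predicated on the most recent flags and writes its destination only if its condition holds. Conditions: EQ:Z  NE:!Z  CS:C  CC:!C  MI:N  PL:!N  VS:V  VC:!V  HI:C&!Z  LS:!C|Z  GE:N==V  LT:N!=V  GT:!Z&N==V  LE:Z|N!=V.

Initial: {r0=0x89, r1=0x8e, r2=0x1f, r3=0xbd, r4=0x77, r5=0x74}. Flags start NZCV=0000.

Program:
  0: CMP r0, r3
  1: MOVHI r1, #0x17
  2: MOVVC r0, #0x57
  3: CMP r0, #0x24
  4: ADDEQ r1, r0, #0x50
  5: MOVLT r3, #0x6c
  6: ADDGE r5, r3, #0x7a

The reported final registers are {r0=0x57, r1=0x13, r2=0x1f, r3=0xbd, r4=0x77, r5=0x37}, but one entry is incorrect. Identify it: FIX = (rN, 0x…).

FIX = (r1, 0x8e)

[0] flags=1000 → (cmp)
[1] flags=1000 HI?F → skip
[2] flags=1000 VC?T → r0=0x57
[3] flags=0010 → (cmp)
[4] flags=0010 EQ?F → skip
[5] flags=0010 LT?F → skip
[6] flags=0010 GE?T → r5=0x37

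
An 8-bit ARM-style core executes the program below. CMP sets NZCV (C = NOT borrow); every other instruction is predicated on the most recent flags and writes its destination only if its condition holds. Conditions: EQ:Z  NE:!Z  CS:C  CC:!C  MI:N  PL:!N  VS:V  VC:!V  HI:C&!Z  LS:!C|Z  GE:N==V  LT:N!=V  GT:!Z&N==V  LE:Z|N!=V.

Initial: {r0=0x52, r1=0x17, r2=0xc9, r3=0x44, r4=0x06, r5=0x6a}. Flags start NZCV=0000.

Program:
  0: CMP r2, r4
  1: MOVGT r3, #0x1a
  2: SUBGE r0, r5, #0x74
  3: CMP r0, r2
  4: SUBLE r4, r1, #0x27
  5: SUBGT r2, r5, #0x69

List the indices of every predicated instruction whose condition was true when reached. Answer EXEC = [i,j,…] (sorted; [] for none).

0: ✓ CMP  NZCV=1010
1: · MOVGT
2: · SUBGE
3: ✓ CMP  NZCV=1001
4: · SUBLE
5: ✓ SUBGT  r2←0x01

EXEC = [5]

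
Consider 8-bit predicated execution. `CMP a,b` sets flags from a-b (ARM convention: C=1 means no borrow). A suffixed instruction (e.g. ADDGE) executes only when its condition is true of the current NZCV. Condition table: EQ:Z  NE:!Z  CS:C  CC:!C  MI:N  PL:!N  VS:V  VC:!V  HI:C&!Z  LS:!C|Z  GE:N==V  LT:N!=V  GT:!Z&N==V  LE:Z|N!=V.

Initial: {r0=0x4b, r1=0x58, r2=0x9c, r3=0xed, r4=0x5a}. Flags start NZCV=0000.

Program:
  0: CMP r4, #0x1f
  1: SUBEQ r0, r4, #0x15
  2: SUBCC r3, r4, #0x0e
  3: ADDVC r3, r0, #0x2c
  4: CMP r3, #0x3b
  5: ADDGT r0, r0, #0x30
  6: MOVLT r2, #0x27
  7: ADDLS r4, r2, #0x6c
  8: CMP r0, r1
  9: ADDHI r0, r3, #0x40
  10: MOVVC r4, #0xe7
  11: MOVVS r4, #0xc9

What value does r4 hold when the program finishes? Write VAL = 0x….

0: ✓ CMP  NZCV=0010
1: · SUBEQ
2: · SUBCC
3: ✓ ADDVC  r3←0x77
4: ✓ CMP  NZCV=0010
5: ✓ ADDGT  r0←0x7b
6: · MOVLT
7: · ADDLS
8: ✓ CMP  NZCV=0010
9: ✓ ADDHI  r0←0xb7
10: ✓ MOVVC  r4←0xe7
11: · MOVVS

VAL = 0xe7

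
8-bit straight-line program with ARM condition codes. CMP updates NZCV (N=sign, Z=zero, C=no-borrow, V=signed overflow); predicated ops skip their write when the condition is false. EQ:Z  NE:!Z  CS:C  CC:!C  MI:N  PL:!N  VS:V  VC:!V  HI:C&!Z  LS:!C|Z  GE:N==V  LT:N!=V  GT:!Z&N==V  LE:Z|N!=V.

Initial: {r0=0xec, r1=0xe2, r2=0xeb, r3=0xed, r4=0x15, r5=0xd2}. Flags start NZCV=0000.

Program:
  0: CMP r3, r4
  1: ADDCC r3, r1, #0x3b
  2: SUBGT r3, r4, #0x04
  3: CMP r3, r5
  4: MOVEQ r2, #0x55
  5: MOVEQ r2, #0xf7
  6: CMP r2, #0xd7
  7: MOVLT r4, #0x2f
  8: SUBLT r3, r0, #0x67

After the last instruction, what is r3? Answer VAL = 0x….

[0] flags=1010 → (cmp)
[1] flags=1010 CC?F → skip
[2] flags=1010 GT?F → skip
[3] flags=0010 → (cmp)
[4] flags=0010 EQ?F → skip
[5] flags=0010 EQ?F → skip
[6] flags=0010 → (cmp)
[7] flags=0010 LT?F → skip
[8] flags=0010 LT?F → skip

VAL = 0xed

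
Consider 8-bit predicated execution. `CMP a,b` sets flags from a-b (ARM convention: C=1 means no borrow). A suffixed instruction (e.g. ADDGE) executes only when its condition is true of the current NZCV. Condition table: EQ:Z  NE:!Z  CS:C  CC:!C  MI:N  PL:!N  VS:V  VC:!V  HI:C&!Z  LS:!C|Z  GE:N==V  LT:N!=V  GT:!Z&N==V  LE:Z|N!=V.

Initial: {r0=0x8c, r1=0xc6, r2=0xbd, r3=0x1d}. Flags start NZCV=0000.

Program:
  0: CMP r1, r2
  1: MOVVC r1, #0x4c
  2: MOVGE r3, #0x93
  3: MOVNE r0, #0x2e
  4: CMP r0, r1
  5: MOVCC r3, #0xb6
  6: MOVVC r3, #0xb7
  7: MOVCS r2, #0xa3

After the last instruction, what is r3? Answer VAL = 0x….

VAL = 0xb7

0: ✓ CMP  NZCV=0010
1: ✓ MOVVC  r1←0x4c
2: ✓ MOVGE  r3←0x93
3: ✓ MOVNE  r0←0x2e
4: ✓ CMP  NZCV=1000
5: ✓ MOVCC  r3←0xb6
6: ✓ MOVVC  r3←0xb7
7: · MOVCS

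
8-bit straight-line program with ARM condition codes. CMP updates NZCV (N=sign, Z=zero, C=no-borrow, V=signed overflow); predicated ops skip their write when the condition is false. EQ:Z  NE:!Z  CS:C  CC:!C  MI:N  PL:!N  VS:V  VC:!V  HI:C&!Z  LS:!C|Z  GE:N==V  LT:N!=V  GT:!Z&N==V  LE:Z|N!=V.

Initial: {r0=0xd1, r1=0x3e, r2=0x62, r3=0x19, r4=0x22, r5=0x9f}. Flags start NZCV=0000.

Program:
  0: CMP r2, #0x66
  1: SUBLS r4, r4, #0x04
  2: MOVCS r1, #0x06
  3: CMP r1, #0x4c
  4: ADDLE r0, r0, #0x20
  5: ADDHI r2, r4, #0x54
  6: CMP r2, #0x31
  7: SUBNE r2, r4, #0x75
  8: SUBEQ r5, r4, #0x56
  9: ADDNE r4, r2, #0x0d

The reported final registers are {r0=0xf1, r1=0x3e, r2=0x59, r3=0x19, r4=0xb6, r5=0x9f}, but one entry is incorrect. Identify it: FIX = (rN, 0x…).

0: ✓ CMP  NZCV=1000
1: ✓ SUBLS  r4←0x1e
2: · MOVCS
3: ✓ CMP  NZCV=1000
4: ✓ ADDLE  r0←0xf1
5: · ADDHI
6: ✓ CMP  NZCV=0010
7: ✓ SUBNE  r2←0xa9
8: · SUBEQ
9: ✓ ADDNE  r4←0xb6

FIX = (r2, 0xa9)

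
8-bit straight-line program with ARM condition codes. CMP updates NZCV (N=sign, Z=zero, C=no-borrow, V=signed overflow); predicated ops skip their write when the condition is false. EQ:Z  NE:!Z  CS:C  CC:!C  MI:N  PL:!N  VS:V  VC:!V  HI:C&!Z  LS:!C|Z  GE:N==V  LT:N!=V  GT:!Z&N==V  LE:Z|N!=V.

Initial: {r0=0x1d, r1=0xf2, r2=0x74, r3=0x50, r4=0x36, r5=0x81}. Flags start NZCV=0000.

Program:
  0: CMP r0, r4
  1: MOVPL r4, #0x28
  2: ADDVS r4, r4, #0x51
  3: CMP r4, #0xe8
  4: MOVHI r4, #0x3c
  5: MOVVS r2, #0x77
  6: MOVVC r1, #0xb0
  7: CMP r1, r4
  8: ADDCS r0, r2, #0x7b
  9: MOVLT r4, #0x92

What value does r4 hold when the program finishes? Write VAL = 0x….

0: ✓ CMP  NZCV=1000
1: · MOVPL
2: · ADDVS
3: ✓ CMP  NZCV=0000
4: · MOVHI
5: · MOVVS
6: ✓ MOVVC  r1←0xb0
7: ✓ CMP  NZCV=0011
8: ✓ ADDCS  r0←0xef
9: ✓ MOVLT  r4←0x92

VAL = 0x92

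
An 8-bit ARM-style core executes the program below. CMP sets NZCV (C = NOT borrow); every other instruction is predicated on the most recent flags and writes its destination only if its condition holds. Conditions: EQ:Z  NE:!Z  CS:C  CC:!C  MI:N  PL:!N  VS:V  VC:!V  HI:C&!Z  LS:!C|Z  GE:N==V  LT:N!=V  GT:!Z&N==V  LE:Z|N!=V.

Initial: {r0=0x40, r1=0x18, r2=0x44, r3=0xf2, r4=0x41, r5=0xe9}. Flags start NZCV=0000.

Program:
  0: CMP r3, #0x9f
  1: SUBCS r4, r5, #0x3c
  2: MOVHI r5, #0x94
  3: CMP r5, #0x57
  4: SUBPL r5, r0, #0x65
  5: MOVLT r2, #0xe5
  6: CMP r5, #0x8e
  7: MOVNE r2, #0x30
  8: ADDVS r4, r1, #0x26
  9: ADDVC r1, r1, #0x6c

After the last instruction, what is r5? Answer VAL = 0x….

0: ✓ CMP  NZCV=0010
1: ✓ SUBCS  r4←0xad
2: ✓ MOVHI  r5←0x94
3: ✓ CMP  NZCV=0011
4: ✓ SUBPL  r5←0xdb
5: ✓ MOVLT  r2←0xe5
6: ✓ CMP  NZCV=0010
7: ✓ MOVNE  r2←0x30
8: · ADDVS
9: ✓ ADDVC  r1←0x84

VAL = 0xdb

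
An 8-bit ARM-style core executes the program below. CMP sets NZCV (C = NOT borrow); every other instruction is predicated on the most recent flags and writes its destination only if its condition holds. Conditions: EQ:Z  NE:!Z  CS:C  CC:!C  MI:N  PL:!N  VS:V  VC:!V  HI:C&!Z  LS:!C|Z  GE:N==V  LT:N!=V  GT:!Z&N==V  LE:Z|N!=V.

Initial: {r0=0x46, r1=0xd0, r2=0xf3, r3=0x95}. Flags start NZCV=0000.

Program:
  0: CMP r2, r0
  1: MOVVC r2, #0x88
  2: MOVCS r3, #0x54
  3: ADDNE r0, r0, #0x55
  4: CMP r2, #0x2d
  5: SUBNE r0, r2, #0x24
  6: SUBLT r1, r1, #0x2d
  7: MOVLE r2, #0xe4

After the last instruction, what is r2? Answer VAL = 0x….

VAL = 0xe4

0: ✓ CMP  NZCV=1010
1: ✓ MOVVC  r2←0x88
2: ✓ MOVCS  r3←0x54
3: ✓ ADDNE  r0←0x9b
4: ✓ CMP  NZCV=0011
5: ✓ SUBNE  r0←0x64
6: ✓ SUBLT  r1←0xa3
7: ✓ MOVLE  r2←0xe4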